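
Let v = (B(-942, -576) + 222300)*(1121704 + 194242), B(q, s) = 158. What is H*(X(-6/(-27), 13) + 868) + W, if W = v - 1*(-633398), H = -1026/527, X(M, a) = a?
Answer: 154275743843076/527 ≈ 2.9274e+11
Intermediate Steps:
v = 292742715268 (v = (158 + 222300)*(1121704 + 194242) = 222458*1315946 = 292742715268)
H = -1026/527 (H = -1026*1/527 = -1026/527 ≈ -1.9469)
W = 292743348666 (W = 292742715268 - 1*(-633398) = 292742715268 + 633398 = 292743348666)
H*(X(-6/(-27), 13) + 868) + W = -1026*(13 + 868)/527 + 292743348666 = -1026/527*881 + 292743348666 = -903906/527 + 292743348666 = 154275743843076/527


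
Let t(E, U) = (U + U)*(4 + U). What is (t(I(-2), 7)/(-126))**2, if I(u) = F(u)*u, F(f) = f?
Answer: 121/81 ≈ 1.4938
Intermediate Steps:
I(u) = u**2 (I(u) = u*u = u**2)
t(E, U) = 2*U*(4 + U) (t(E, U) = (2*U)*(4 + U) = 2*U*(4 + U))
(t(I(-2), 7)/(-126))**2 = ((2*7*(4 + 7))/(-126))**2 = ((2*7*11)*(-1/126))**2 = (154*(-1/126))**2 = (-11/9)**2 = 121/81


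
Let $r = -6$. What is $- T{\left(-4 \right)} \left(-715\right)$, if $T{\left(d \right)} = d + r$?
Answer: $-7150$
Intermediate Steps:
$T{\left(d \right)} = -6 + d$ ($T{\left(d \right)} = d - 6 = -6 + d$)
$- T{\left(-4 \right)} \left(-715\right) = - (-6 - 4) \left(-715\right) = \left(-1\right) \left(-10\right) \left(-715\right) = 10 \left(-715\right) = -7150$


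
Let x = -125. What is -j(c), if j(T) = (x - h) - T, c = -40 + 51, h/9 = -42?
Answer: -242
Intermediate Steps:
h = -378 (h = 9*(-42) = -378)
c = 11
j(T) = 253 - T (j(T) = (-125 - 1*(-378)) - T = (-125 + 378) - T = 253 - T)
-j(c) = -(253 - 1*11) = -(253 - 11) = -1*242 = -242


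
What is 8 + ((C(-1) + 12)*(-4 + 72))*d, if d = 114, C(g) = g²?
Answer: 100784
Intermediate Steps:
8 + ((C(-1) + 12)*(-4 + 72))*d = 8 + (((-1)² + 12)*(-4 + 72))*114 = 8 + ((1 + 12)*68)*114 = 8 + (13*68)*114 = 8 + 884*114 = 8 + 100776 = 100784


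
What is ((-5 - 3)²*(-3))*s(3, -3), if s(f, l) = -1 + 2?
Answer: -192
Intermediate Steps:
s(f, l) = 1
((-5 - 3)²*(-3))*s(3, -3) = ((-5 - 3)²*(-3))*1 = ((-8)²*(-3))*1 = (64*(-3))*1 = -192*1 = -192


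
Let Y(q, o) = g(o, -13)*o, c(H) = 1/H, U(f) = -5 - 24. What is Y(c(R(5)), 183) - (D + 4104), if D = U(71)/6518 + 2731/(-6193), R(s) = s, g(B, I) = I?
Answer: -261674629187/40365974 ≈ -6482.6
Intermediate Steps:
U(f) = -29
D = -17980255/40365974 (D = -29/6518 + 2731/(-6193) = -29*1/6518 + 2731*(-1/6193) = -29/6518 - 2731/6193 = -17980255/40365974 ≈ -0.44543)
Y(q, o) = -13*o
Y(c(R(5)), 183) - (D + 4104) = -13*183 - (-17980255/40365974 + 4104) = -2379 - 1*165643977041/40365974 = -2379 - 165643977041/40365974 = -261674629187/40365974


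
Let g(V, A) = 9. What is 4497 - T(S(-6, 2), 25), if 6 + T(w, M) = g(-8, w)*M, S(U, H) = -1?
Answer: 4278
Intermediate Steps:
T(w, M) = -6 + 9*M
4497 - T(S(-6, 2), 25) = 4497 - (-6 + 9*25) = 4497 - (-6 + 225) = 4497 - 1*219 = 4497 - 219 = 4278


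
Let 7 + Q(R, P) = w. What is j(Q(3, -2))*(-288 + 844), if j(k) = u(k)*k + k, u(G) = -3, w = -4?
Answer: 12232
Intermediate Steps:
Q(R, P) = -11 (Q(R, P) = -7 - 4 = -11)
j(k) = -2*k (j(k) = -3*k + k = -2*k)
j(Q(3, -2))*(-288 + 844) = (-2*(-11))*(-288 + 844) = 22*556 = 12232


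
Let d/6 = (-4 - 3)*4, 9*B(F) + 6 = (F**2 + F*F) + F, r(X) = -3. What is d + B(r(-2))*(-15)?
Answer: -183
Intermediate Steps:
B(F) = -2/3 + F/9 + 2*F**2/9 (B(F) = -2/3 + ((F**2 + F*F) + F)/9 = -2/3 + ((F**2 + F**2) + F)/9 = -2/3 + (2*F**2 + F)/9 = -2/3 + (F + 2*F**2)/9 = -2/3 + (F/9 + 2*F**2/9) = -2/3 + F/9 + 2*F**2/9)
d = -168 (d = 6*((-4 - 3)*4) = 6*(-7*4) = 6*(-28) = -168)
d + B(r(-2))*(-15) = -168 + (-2/3 + (1/9)*(-3) + (2/9)*(-3)**2)*(-15) = -168 + (-2/3 - 1/3 + (2/9)*9)*(-15) = -168 + (-2/3 - 1/3 + 2)*(-15) = -168 + 1*(-15) = -168 - 15 = -183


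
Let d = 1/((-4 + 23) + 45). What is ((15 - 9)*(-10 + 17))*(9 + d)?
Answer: 12117/32 ≈ 378.66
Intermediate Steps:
d = 1/64 (d = 1/(19 + 45) = 1/64 ≈ 0.015625)
((15 - 9)*(-10 + 17))*(9 + d) = ((15 - 9)*(-10 + 17))*(9 + 1/64) = (6*7)*(577/64) = 42*(577/64) = 12117/32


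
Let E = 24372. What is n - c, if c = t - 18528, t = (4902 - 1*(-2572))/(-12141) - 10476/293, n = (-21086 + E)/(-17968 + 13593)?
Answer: 288910135565732/15563244375 ≈ 18564.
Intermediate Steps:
n = -3286/4375 (n = (-21086 + 24372)/(-17968 + 13593) = 3286/(-4375) = 3286*(-1/4375) = -3286/4375 ≈ -0.75109)
t = -129378998/3557313 (t = (4902 + 2572)*(-1/12141) - 10476*1/293 = 7474*(-1/12141) - 10476/293 = -7474/12141 - 10476/293 = -129378998/3557313 ≈ -36.370)
c = -66039274262/3557313 (c = -129378998/3557313 - 18528 = -66039274262/3557313 ≈ -18564.)
n - c = -3286/4375 - 1*(-66039274262/3557313) = -3286/4375 + 66039274262/3557313 = 288910135565732/15563244375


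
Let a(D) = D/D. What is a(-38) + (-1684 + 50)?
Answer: -1633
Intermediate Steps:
a(D) = 1
a(-38) + (-1684 + 50) = 1 + (-1684 + 50) = 1 - 1634 = -1633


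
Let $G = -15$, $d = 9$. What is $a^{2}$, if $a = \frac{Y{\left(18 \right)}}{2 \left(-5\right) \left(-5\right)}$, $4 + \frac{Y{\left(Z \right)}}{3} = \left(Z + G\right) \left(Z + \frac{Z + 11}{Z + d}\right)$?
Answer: $\frac{229441}{22500} \approx 10.197$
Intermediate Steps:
$Y{\left(Z \right)} = -12 + 3 \left(-15 + Z\right) \left(Z + \frac{11 + Z}{9 + Z}\right)$ ($Y{\left(Z \right)} = -12 + 3 \left(Z - 15\right) \left(Z + \frac{Z + 11}{Z + 9}\right) = -12 + 3 \left(-15 + Z\right) \left(Z + \frac{11 + Z}{9 + Z}\right)$)
$a = \frac{479}{150}$ ($a = \frac{3 \frac{1}{9 + 18} \left(-201 + 18^{3} - 2574 - 5 \cdot 18^{2}\right)}{2 \left(-5\right) \left(-5\right)} = \frac{3 \cdot \frac{1}{27} \left(-201 + 5832 - 2574 - 1620\right)}{\left(-10\right) \left(-5\right)} = \frac{3 \cdot \frac{1}{27} \left(-201 + 5832 - 2574 - 1620\right)}{50} = 3 \cdot \frac{1}{27} \cdot 1437 \cdot \frac{1}{50} = \frac{479}{3} \cdot \frac{1}{50} = \frac{479}{150} \approx 3.1933$)
$a^{2} = \left(\frac{479}{150}\right)^{2} = \frac{229441}{22500}$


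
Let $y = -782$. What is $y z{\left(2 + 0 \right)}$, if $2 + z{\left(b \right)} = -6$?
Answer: $6256$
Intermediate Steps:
$z{\left(b \right)} = -8$ ($z{\left(b \right)} = -2 - 6 = -8$)
$y z{\left(2 + 0 \right)} = \left(-782\right) \left(-8\right) = 6256$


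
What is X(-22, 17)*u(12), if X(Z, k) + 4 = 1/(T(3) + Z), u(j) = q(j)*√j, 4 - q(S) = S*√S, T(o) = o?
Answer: 11088/19 - 616*√3/19 ≈ 527.42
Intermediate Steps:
q(S) = 4 - S^(3/2) (q(S) = 4 - S*√S = 4 - S^(3/2))
u(j) = √j*(4 - j^(3/2)) (u(j) = (4 - j^(3/2))*√j = √j*(4 - j^(3/2)))
X(Z, k) = -4 + 1/(3 + Z)
X(-22, 17)*u(12) = ((-11 - 4*(-22))/(3 - 22))*(-1*12² + 4*√12) = ((-11 + 88)/(-19))*(-1*144 + 4*(2*√3)) = (-1/19*77)*(-144 + 8*√3) = -77*(-144 + 8*√3)/19 = 11088/19 - 616*√3/19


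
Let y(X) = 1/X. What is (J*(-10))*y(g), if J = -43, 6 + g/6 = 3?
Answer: -215/9 ≈ -23.889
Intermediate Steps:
g = -18 (g = -36 + 6*3 = -36 + 18 = -18)
y(X) = 1/X
(J*(-10))*y(g) = -43*(-10)/(-18) = 430*(-1/18) = -215/9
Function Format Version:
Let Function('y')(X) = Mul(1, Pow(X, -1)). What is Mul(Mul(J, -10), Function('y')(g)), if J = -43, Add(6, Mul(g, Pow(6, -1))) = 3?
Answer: Rational(-215, 9) ≈ -23.889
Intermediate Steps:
g = -18 (g = Add(-36, Mul(6, 3)) = Add(-36, 18) = -18)
Function('y')(X) = Pow(X, -1)
Mul(Mul(J, -10), Function('y')(g)) = Mul(Mul(-43, -10), Pow(-18, -1)) = Mul(430, Rational(-1, 18)) = Rational(-215, 9)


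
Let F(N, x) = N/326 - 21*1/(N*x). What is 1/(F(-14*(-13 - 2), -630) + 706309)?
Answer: 1026900/725309373763 ≈ 1.4158e-6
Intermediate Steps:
F(N, x) = N/326 - 21/(N*x) (F(N, x) = N*(1/326) - 21/(N*x) = N/326 - 21/(N*x))
1/(F(-14*(-13 - 2), -630) + 706309) = 1/(((-14*(-13 - 2))/326 - 21/(-14*(-13 - 2)*(-630))) + 706309) = 1/(((-14*(-15))/326 - 21*(-1/630)/(-14*(-15))) + 706309) = 1/(((1/326)*210 - 21*(-1/630)/210) + 706309) = 1/((105/163 - 21*1/210*(-1/630)) + 706309) = 1/((105/163 + 1/6300) + 706309) = 1/(661663/1026900 + 706309) = 1/(725309373763/1026900) = 1026900/725309373763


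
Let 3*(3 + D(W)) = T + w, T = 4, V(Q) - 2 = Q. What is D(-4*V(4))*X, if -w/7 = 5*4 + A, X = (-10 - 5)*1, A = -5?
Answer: 550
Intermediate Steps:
V(Q) = 2 + Q
X = -15 (X = -15*1 = -15)
w = -105 (w = -7*(5*4 - 5) = -7*(20 - 5) = -7*15 = -105)
D(W) = -110/3 (D(W) = -3 + (4 - 105)/3 = -3 + (⅓)*(-101) = -3 - 101/3 = -110/3)
D(-4*V(4))*X = -110/3*(-15) = 550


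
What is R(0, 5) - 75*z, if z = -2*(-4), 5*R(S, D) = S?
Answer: -600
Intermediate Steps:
R(S, D) = S/5
z = 8
R(0, 5) - 75*z = (⅕)*0 - 75*8 = 0 - 600 = -600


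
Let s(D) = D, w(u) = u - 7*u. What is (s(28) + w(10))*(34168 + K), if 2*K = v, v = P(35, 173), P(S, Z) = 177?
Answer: -1096208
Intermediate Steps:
w(u) = -6*u
v = 177
K = 177/2 (K = (½)*177 = 177/2 ≈ 88.500)
(s(28) + w(10))*(34168 + K) = (28 - 6*10)*(34168 + 177/2) = (28 - 60)*(68513/2) = -32*68513/2 = -1096208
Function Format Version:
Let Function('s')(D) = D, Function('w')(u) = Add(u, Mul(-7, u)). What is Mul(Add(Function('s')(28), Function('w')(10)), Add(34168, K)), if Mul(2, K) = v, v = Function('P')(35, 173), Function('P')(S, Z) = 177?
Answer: -1096208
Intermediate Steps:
Function('w')(u) = Mul(-6, u)
v = 177
K = Rational(177, 2) (K = Mul(Rational(1, 2), 177) = Rational(177, 2) ≈ 88.500)
Mul(Add(Function('s')(28), Function('w')(10)), Add(34168, K)) = Mul(Add(28, Mul(-6, 10)), Add(34168, Rational(177, 2))) = Mul(Add(28, -60), Rational(68513, 2)) = Mul(-32, Rational(68513, 2)) = -1096208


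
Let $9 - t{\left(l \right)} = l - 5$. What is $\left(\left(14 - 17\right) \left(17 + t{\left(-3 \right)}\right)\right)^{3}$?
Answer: $-1061208$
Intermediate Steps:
$t{\left(l \right)} = 14 - l$ ($t{\left(l \right)} = 9 - \left(l - 5\right) = 9 - \left(-5 + l\right) = 14 - l$)
$\left(\left(14 - 17\right) \left(17 + t{\left(-3 \right)}\right)\right)^{3} = \left(\left(14 - 17\right) \left(17 + \left(14 - -3\right)\right)\right)^{3} = \left(- 3 \left(17 + \left(14 + 3\right)\right)\right)^{3} = \left(- 3 \left(17 + 17\right)\right)^{3} = \left(\left(-3\right) 34\right)^{3} = \left(-102\right)^{3} = -1061208$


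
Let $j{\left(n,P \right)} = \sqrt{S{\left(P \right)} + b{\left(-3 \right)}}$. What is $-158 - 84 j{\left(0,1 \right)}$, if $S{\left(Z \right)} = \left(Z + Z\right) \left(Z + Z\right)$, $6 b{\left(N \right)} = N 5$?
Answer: $-158 - 42 \sqrt{6} \approx -260.88$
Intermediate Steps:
$b{\left(N \right)} = \frac{5 N}{6}$ ($b{\left(N \right)} = \frac{N 5}{6} = \frac{5 N}{6}$)
$S{\left(Z \right)} = 4 Z^{2}$ ($S{\left(Z \right)} = 2 Z 2 Z = 4 Z^{2}$)
$j{\left(n,P \right)} = \sqrt{- \frac{5}{2} + 4 P^{2}}$ ($j{\left(n,P \right)} = \sqrt{4 P^{2} + \frac{5}{6} \left(-3\right)} = \sqrt{4 P^{2} - \frac{5}{2}} = \sqrt{- \frac{5}{2} + 4 P^{2}}$)
$-158 - 84 j{\left(0,1 \right)} = -158 - 84 \frac{\sqrt{-10 + 16 \cdot 1^{2}}}{2} = -158 - 84 \frac{\sqrt{-10 + 16 \cdot 1}}{2} = -158 - 84 \frac{\sqrt{-10 + 16}}{2} = -158 - 84 \frac{\sqrt{6}}{2} = -158 - 42 \sqrt{6}$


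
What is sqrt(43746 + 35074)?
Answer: 2*sqrt(19705) ≈ 280.75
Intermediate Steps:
sqrt(43746 + 35074) = sqrt(78820) = 2*sqrt(19705)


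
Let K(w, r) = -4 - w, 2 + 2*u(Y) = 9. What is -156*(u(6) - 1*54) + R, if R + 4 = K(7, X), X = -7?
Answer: 7863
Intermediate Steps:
u(Y) = 7/2 (u(Y) = -1 + (½)*9 = -1 + 9/2 = 7/2)
R = -15 (R = -4 + (-4 - 1*7) = -4 + (-4 - 7) = -4 - 11 = -15)
-156*(u(6) - 1*54) + R = -156*(7/2 - 1*54) - 15 = -156*(7/2 - 54) - 15 = -156*(-101/2) - 15 = 7878 - 15 = 7863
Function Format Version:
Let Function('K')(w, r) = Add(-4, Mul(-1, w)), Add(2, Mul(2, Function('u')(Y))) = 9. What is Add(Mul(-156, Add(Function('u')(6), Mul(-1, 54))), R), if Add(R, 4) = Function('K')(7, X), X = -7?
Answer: 7863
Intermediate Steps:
Function('u')(Y) = Rational(7, 2) (Function('u')(Y) = Add(-1, Mul(Rational(1, 2), 9)) = Add(-1, Rational(9, 2)) = Rational(7, 2))
R = -15 (R = Add(-4, Add(-4, Mul(-1, 7))) = Add(-4, Add(-4, -7)) = Add(-4, -11) = -15)
Add(Mul(-156, Add(Function('u')(6), Mul(-1, 54))), R) = Add(Mul(-156, Add(Rational(7, 2), Mul(-1, 54))), -15) = Add(Mul(-156, Add(Rational(7, 2), -54)), -15) = Add(Mul(-156, Rational(-101, 2)), -15) = Add(7878, -15) = 7863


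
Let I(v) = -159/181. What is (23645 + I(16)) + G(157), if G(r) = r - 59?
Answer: 4297324/181 ≈ 23742.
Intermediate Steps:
G(r) = -59 + r
I(v) = -159/181 (I(v) = -159*1/181 = -159/181)
(23645 + I(16)) + G(157) = (23645 - 159/181) + (-59 + 157) = 4279586/181 + 98 = 4297324/181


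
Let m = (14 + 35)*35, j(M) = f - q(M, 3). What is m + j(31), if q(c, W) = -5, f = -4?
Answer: 1716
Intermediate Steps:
j(M) = 1 (j(M) = -4 - 1*(-5) = -4 + 5 = 1)
m = 1715 (m = 49*35 = 1715)
m + j(31) = 1715 + 1 = 1716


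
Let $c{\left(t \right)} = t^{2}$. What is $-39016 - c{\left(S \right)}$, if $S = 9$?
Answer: $-39097$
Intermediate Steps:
$-39016 - c{\left(S \right)} = -39016 - 9^{2} = -39016 - 81 = -39097$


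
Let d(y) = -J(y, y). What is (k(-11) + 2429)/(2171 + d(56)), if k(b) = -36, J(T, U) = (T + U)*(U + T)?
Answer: -2393/10373 ≈ -0.23070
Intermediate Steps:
J(T, U) = (T + U)**2 (J(T, U) = (T + U)*(T + U) = (T + U)**2)
d(y) = -4*y**2 (d(y) = -(y + y)**2 = -(2*y)**2 = -4*y**2)
(k(-11) + 2429)/(2171 + d(56)) = (-36 + 2429)/(2171 - 4*56**2) = 2393/(2171 - 4*3136) = 2393/(2171 - 12544) = 2393/(-10373) = 2393*(-1/10373) = -2393/10373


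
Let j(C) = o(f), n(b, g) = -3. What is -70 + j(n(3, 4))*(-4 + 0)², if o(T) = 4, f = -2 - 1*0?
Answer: -6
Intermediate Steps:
f = -2 (f = -2 + 0 = -2)
j(C) = 4
-70 + j(n(3, 4))*(-4 + 0)² = -70 + 4*(-4 + 0)² = -70 + 4*(-4)² = -70 + 4*16 = -70 + 64 = -6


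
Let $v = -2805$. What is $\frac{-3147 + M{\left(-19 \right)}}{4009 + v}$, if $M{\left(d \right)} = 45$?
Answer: $- \frac{1551}{602} \approx -2.5764$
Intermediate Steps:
$\frac{-3147 + M{\left(-19 \right)}}{4009 + v} = \frac{-3147 + 45}{4009 - 2805} = - \frac{3102}{1204} = \left(-3102\right) \frac{1}{1204} = - \frac{1551}{602}$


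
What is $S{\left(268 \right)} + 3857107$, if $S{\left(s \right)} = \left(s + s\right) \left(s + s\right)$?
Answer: $4144403$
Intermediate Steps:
$S{\left(s \right)} = 4 s^{2}$ ($S{\left(s \right)} = 2 s 2 s = 4 s^{2}$)
$S{\left(268 \right)} + 3857107 = 4 \cdot 268^{2} + 3857107 = 4 \cdot 71824 + 3857107 = 287296 + 3857107 = 4144403$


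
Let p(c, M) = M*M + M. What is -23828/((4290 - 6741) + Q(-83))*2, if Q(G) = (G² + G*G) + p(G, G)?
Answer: -47656/18133 ≈ -2.6281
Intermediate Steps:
p(c, M) = M + M² (p(c, M) = M² + M = M + M²)
Q(G) = 2*G² + G*(1 + G) (Q(G) = (G² + G*G) + G*(1 + G) = (G² + G²) + G*(1 + G) = 2*G² + G*(1 + G))
-23828/((4290 - 6741) + Q(-83))*2 = -23828/((4290 - 6741) - 83*(1 + 3*(-83)))*2 = -23828/(-2451 - 83*(1 - 249))*2 = -23828/(-2451 - 83*(-248))*2 = -23828/(-2451 + 20584)*2 = -23828/18133*2 = -47656/18133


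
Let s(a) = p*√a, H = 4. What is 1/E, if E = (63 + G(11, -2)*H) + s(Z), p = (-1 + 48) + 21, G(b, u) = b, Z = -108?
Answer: 107/510841 - 408*I*√3/510841 ≈ 0.00020946 - 0.0013834*I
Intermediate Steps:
p = 68 (p = 47 + 21 = 68)
s(a) = 68*√a
E = 107 + 408*I*√3 (E = (63 + 11*4) + 68*√(-108) = (63 + 44) + 68*(6*I*√3) = 107 + 408*I*√3 ≈ 107.0 + 706.68*I)
1/E = 1/(107 + 408*I*√3)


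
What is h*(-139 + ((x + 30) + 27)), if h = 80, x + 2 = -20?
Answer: -8320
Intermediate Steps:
x = -22 (x = -2 - 20 = -22)
h*(-139 + ((x + 30) + 27)) = 80*(-139 + ((-22 + 30) + 27)) = 80*(-139 + (8 + 27)) = 80*(-139 + 35) = 80*(-104) = -8320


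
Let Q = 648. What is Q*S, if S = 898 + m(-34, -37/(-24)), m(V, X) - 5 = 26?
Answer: 601992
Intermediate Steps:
m(V, X) = 31 (m(V, X) = 5 + 26 = 31)
S = 929 (S = 898 + 31 = 929)
Q*S = 648*929 = 601992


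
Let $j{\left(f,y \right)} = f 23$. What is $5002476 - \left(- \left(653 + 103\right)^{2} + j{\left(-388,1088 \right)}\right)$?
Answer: $5582936$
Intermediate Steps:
$j{\left(f,y \right)} = 23 f$
$5002476 - \left(- \left(653 + 103\right)^{2} + j{\left(-388,1088 \right)}\right) = 5002476 - \left(-8924 - \left(653 + 103\right)^{2}\right) = 5002476 - \left(-8924 - 756^{2}\right) = 5002476 + \left(571536 + 8924\right) = 5002476 + 580460 = 5582936$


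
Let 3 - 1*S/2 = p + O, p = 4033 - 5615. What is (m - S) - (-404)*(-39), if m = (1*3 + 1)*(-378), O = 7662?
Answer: -5114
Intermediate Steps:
p = -1582
m = -1512 (m = (3 + 1)*(-378) = 4*(-378) = -1512)
S = -12154 (S = 6 - 2*(-1582 + 7662) = 6 - 2*6080 = 6 - 12160 = -12154)
(m - S) - (-404)*(-39) = (-1512 - 1*(-12154)) - (-404)*(-39) = (-1512 + 12154) - 1*15756 = 10642 - 15756 = -5114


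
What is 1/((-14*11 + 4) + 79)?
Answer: -1/71 ≈ -0.014085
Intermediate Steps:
1/((-14*11 + 4) + 79) = 1/((-154 + 4) + 79) = 1/(-150 + 79) = 1/(-71) = -1/71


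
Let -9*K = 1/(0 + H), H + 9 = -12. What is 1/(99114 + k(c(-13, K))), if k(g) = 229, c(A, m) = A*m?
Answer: 1/99343 ≈ 1.0066e-5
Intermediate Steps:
H = -21 (H = -9 - 12 = -21)
K = 1/189 (K = -1/(9*(0 - 21)) = -⅑/(-21) = -⅑*(-1/21) = 1/189 ≈ 0.0052910)
1/(99114 + k(c(-13, K))) = 1/(99114 + 229) = 1/99343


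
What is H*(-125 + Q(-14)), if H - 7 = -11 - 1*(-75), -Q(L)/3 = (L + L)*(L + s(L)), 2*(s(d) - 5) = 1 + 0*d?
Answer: -59569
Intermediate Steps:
s(d) = 11/2 (s(d) = 5 + (1 + 0*d)/2 = 5 + (1 + 0)/2 = 5 + (½)*1 = 5 + ½ = 11/2)
Q(L) = -6*L*(11/2 + L) (Q(L) = -3*(L + L)*(L + 11/2) = -3*2*L*(11/2 + L) = -6*L*(11/2 + L))
H = 71 (H = 7 + (-11 - 1*(-75)) = 7 + (-11 + 75) = 7 + 64 = 71)
H*(-125 + Q(-14)) = 71*(-125 - 3*(-14)*(11 + 2*(-14))) = 71*(-125 - 3*(-14)*(11 - 28)) = 71*(-125 - 3*(-14)*(-17)) = 71*(-125 - 714) = 71*(-839) = -59569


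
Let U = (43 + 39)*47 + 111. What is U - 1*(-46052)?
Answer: 50017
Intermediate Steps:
U = 3965 (U = 82*47 + 111 = 3854 + 111 = 3965)
U - 1*(-46052) = 3965 - 1*(-46052) = 3965 + 46052 = 50017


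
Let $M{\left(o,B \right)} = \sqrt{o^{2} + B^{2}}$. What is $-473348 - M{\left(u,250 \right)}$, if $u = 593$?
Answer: $-473348 - \sqrt{414149} \approx -4.7399 \cdot 10^{5}$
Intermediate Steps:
$M{\left(o,B \right)} = \sqrt{B^{2} + o^{2}}$
$-473348 - M{\left(u,250 \right)} = -473348 - \sqrt{250^{2} + 593^{2}} = -473348 - \sqrt{62500 + 351649} = -473348 - \sqrt{414149}$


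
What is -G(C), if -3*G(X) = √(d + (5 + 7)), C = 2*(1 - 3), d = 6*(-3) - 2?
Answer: 2*I*√2/3 ≈ 0.94281*I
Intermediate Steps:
d = -20 (d = -18 - 2 = -20)
C = -4 (C = 2*(-2) = -4)
G(X) = -2*I*√2/3 (G(X) = -√(-20 + (5 + 7))/3 = -√(-20 + 12)/3 = -2*I*√2/3)
-G(C) = -(-2)*I*√2/3 = 2*I*√2/3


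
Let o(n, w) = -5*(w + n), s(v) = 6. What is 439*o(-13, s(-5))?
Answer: 15365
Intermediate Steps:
o(n, w) = -5*n - 5*w (o(n, w) = -5*(n + w) = -5*n - 5*w)
439*o(-13, s(-5)) = 439*(-5*(-13) - 5*6) = 439*(65 - 30) = 439*35 = 15365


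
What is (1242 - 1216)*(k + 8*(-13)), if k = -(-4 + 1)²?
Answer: -2938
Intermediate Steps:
k = -9 (k = -1*(-3)² = -1*9 = -9)
(1242 - 1216)*(k + 8*(-13)) = (1242 - 1216)*(-9 + 8*(-13)) = 26*(-9 - 104) = 26*(-113) = -2938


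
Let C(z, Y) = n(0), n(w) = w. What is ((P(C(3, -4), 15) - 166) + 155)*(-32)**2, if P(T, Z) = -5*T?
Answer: -11264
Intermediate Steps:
C(z, Y) = 0
((P(C(3, -4), 15) - 166) + 155)*(-32)**2 = ((-5*0 - 166) + 155)*(-32)**2 = ((0 - 166) + 155)*1024 = (-166 + 155)*1024 = -11*1024 = -11264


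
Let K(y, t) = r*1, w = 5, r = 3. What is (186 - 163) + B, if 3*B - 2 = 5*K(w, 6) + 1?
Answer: 29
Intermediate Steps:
K(y, t) = 3 (K(y, t) = 3*1 = 3)
B = 6 (B = ⅔ + (5*3 + 1)/3 = ⅔ + (15 + 1)/3 = ⅔ + (⅓)*16 = ⅔ + 16/3 = 6)
(186 - 163) + B = (186 - 163) + 6 = 23 + 6 = 29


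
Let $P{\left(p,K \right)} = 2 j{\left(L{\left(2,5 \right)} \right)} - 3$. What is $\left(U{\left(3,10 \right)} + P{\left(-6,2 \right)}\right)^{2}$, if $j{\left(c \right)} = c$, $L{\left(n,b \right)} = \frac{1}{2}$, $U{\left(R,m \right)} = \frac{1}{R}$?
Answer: $\frac{25}{9} \approx 2.7778$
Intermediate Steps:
$L{\left(n,b \right)} = \frac{1}{2}$
$P{\left(p,K \right)} = -2$ ($P{\left(p,K \right)} = 2 \cdot \frac{1}{2} - 3 = 1 - 3 = -2$)
$\left(U{\left(3,10 \right)} + P{\left(-6,2 \right)}\right)^{2} = \left(\frac{1}{3} - 2\right)^{2} = \left(- \frac{5}{3}\right)^{2} = \frac{25}{9}$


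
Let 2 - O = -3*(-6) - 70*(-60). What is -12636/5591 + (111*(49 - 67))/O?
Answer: -21051279/11785828 ≈ -1.7862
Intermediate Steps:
O = -4216 (O = 2 - (-3*(-6) - 70*(-60)) = 2 - (18 + 4200) = 2 - 1*4218 = 2 - 4218 = -4216)
-12636/5591 + (111*(49 - 67))/O = -12636/5591 + (111*(49 - 67))/(-4216) = -12636*1/5591 + (111*(-18))*(-1/4216) = -12636/5591 - 1998*(-1/4216) = -12636/5591 + 999/2108 = -21051279/11785828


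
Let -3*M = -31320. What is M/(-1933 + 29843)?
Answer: 1044/2791 ≈ 0.37406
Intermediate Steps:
M = 10440 (M = -⅓*(-31320) = 10440)
M/(-1933 + 29843) = 10440/(-1933 + 29843) = 10440/27910 = 10440*(1/27910) = 1044/2791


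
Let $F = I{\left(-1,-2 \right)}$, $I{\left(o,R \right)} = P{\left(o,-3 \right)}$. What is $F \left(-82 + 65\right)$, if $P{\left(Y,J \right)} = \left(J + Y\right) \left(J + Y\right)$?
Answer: $-272$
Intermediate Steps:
$P{\left(Y,J \right)} = \left(J + Y\right)^{2}$
$I{\left(o,R \right)} = \left(-3 + o\right)^{2}$
$F = 16$ ($F = \left(-3 - 1\right)^{2} = \left(-4\right)^{2} = 16$)
$F \left(-82 + 65\right) = 16 \left(-82 + 65\right) = 16 \left(-17\right) = -272$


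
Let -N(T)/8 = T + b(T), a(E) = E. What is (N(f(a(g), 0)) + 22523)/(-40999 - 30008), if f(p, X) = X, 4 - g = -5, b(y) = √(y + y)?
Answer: -22523/71007 ≈ -0.31719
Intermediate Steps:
b(y) = √2*√y (b(y) = √(2*y) = √2*√y)
g = 9 (g = 4 - 1*(-5) = 4 + 5 = 9)
N(T) = -8*T - 8*√2*√T (N(T) = -8*(T + √2*√T) = -8*T - 8*√2*√T)
(N(f(a(g), 0)) + 22523)/(-40999 - 30008) = ((-8*0 - 8*√2*√0) + 22523)/(-40999 - 30008) = ((0 - 8*√2*0) + 22523)/(-71007) = ((0 + 0) + 22523)*(-1/71007) = (0 + 22523)*(-1/71007) = 22523*(-1/71007) = -22523/71007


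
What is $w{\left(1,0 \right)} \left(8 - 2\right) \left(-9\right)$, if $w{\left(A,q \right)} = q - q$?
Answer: $0$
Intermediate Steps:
$w{\left(A,q \right)} = 0$
$w{\left(1,0 \right)} \left(8 - 2\right) \left(-9\right) = 0 \left(8 - 2\right) \left(-9\right) = 0 \cdot 6 \left(-9\right) = 0 \left(-9\right) = 0$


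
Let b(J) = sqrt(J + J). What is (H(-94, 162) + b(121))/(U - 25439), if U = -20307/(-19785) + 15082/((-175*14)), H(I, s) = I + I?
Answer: 303765700/41111988399 - 17773525*sqrt(2)/41111988399 ≈ 0.0067773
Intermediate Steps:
H(I, s) = 2*I
b(J) = sqrt(2)*sqrt(J) (b(J) = sqrt(2*J) = sqrt(2)*sqrt(J))
U = -8288174/1615775 (U = -20307*(-1/19785) + 15082/(-2450) = 6769/6595 + 15082*(-1/2450) = 6769/6595 - 7541/1225 = -8288174/1615775 ≈ -5.1295)
(H(-94, 162) + b(121))/(U - 25439) = (2*(-94) + sqrt(2)*sqrt(121))/(-8288174/1615775 - 25439) = (-188 + sqrt(2)*11)/(-41111988399/1615775) = (-188 + 11*sqrt(2))*(-1615775/41111988399) = 303765700/41111988399 - 17773525*sqrt(2)/41111988399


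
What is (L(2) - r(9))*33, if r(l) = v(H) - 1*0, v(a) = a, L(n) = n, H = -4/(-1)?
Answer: -66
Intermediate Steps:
H = 4 (H = -4*(-1) = -2*(-2) = 4)
r(l) = 4 (r(l) = 4 - 1*0 = 4 + 0 = 4)
(L(2) - r(9))*33 = (2 - 1*4)*33 = (2 - 4)*33 = -2*33 = -66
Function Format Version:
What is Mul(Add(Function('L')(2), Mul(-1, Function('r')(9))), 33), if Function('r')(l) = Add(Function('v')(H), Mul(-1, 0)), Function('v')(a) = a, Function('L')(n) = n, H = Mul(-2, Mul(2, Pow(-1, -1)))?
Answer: -66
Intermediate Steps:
H = 4 (H = Mul(-2, Mul(2, -1)) = Mul(-2, -2) = 4)
Function('r')(l) = 4 (Function('r')(l) = Add(4, Mul(-1, 0)) = Add(4, 0) = 4)
Mul(Add(Function('L')(2), Mul(-1, Function('r')(9))), 33) = Mul(Add(2, Mul(-1, 4)), 33) = Mul(Add(2, -4), 33) = Mul(-2, 33) = -66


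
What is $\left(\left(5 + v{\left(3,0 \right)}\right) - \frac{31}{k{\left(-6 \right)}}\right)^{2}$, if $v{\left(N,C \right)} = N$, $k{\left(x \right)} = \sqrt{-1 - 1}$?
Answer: $- \frac{833}{2} + 248 i \sqrt{2} \approx -416.5 + 350.73 i$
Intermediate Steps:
$k{\left(x \right)} = i \sqrt{2}$ ($k{\left(x \right)} = \sqrt{-2} = i \sqrt{2}$)
$\left(\left(5 + v{\left(3,0 \right)}\right) - \frac{31}{k{\left(-6 \right)}}\right)^{2} = \left(\left(5 + 3\right) - \frac{31}{i \sqrt{2}}\right)^{2} = \left(8 - 31 \left(- \frac{i \sqrt{2}}{2}\right)\right)^{2} = \left(8 + \frac{31 i \sqrt{2}}{2}\right)^{2}$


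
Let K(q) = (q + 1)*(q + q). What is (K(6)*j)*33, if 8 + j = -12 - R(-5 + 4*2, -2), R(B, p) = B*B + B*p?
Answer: -63756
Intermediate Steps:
K(q) = 2*q*(1 + q) (K(q) = (1 + q)*(2*q) = 2*q*(1 + q))
R(B, p) = B² + B*p
j = -23 (j = -8 + (-12 - (-5 + 4*2)*((-5 + 4*2) - 2)) = -8 + (-12 - (-5 + 8)*((-5 + 8) - 2)) = -8 + (-12 - 3*(3 - 2)) = -8 + (-12 - 3) = -8 - 15 = -23)
(K(6)*j)*33 = ((2*6*(1 + 6))*(-23))*33 = ((2*6*7)*(-23))*33 = (84*(-23))*33 = -1932*33 = -63756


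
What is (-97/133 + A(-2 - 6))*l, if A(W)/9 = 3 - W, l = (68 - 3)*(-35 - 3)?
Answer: -1699100/7 ≈ -2.4273e+5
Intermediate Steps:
l = -2470 (l = 65*(-38) = -2470)
A(W) = 27 - 9*W (A(W) = 9*(3 - W) = 27 - 9*W)
(-97/133 + A(-2 - 6))*l = (-97/133 + (27 - 9*(-2 - 6)))*(-2470) = (-97*1/133 + (27 - 9*(-8)))*(-2470) = (-97/133 + (27 + 72))*(-2470) = (-97/133 + 99)*(-2470) = (13070/133)*(-2470) = -1699100/7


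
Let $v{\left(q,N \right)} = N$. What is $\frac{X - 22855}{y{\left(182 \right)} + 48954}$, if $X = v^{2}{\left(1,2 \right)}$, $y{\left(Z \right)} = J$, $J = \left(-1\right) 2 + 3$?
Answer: $- \frac{22851}{48955} \approx -0.46678$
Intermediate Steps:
$J = 1$ ($J = -2 + 3 = 1$)
$y{\left(Z \right)} = 1$
$X = 4$ ($X = 2^{2} = 4$)
$\frac{X - 22855}{y{\left(182 \right)} + 48954} = \frac{4 - 22855}{1 + 48954} = - \frac{22851}{48955}$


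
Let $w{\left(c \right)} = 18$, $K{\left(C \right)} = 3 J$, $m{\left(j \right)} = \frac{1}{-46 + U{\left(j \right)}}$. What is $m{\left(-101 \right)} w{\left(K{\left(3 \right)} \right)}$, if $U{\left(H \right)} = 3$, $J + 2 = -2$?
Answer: $- \frac{18}{43} \approx -0.4186$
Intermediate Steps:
$J = -4$ ($J = -2 - 2 = -4$)
$m{\left(j \right)} = - \frac{1}{43}$ ($m{\left(j \right)} = \frac{1}{-46 + 3} = \frac{1}{-43} = - \frac{1}{43}$)
$K{\left(C \right)} = -12$ ($K{\left(C \right)} = 3 \left(-4\right) = -12$)
$m{\left(-101 \right)} w{\left(K{\left(3 \right)} \right)} = \left(- \frac{1}{43}\right) 18 = - \frac{18}{43}$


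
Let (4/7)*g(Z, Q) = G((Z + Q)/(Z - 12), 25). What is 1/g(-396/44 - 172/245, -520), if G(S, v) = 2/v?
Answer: 50/7 ≈ 7.1429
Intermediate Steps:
g(Z, Q) = 7/50 (g(Z, Q) = 7*(2/25)/4 = 7*(2*(1/25))/4 = (7/4)*(2/25) = 7/50)
1/g(-396/44 - 172/245, -520) = 1/(7/50) = 50/7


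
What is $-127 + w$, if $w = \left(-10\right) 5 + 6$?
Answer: $-171$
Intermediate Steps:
$w = -44$ ($w = -50 + 6 = -44$)
$-127 + w = -127 - 44 = -171$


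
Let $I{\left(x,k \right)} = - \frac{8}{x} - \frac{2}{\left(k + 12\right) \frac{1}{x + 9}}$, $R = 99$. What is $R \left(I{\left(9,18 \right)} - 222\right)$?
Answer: $- \frac{110924}{5} \approx -22185.0$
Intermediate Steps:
$I{\left(x,k \right)} = - \frac{8}{x} - \frac{2 \left(9 + x\right)}{12 + k}$ ($I{\left(x,k \right)} = - \frac{8}{x} - \frac{2}{\left(12 + k\right) \frac{1}{9 + x}} = - \frac{8}{x} - \frac{2}{\frac{1}{9 + x} \left(12 + k\right)} = - \frac{8}{x} - 2 \frac{9 + x}{12 + k} = - \frac{8}{x} - \frac{2 \left(9 + x\right)}{12 + k}$)
$R \left(I{\left(9,18 \right)} - 222\right) = 99 \left(\frac{2 \left(-48 - 9^{2} - 81 - 72\right)}{9 \left(12 + 18\right)} - 222\right) = 99 \left(2 \cdot \frac{1}{9} \cdot \frac{1}{30} \left(-48 - 81 - 81 - 72\right) - 222\right) = 99 \left(2 \cdot \frac{1}{9} \cdot \frac{1}{30} \left(-282\right) - 222\right) = 99 \left(- \frac{94}{45} - 222\right) = 99 \left(- \frac{10084}{45}\right) = - \frac{110924}{5}$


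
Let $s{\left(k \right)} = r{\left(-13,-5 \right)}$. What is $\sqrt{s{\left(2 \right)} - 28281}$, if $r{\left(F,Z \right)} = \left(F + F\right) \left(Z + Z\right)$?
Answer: $i \sqrt{28021} \approx 167.39 i$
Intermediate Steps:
$r{\left(F,Z \right)} = 4 F Z$ ($r{\left(F,Z \right)} = 2 F 2 Z = 4 F Z$)
$s{\left(k \right)} = 260$ ($s{\left(k \right)} = 4 \left(-13\right) \left(-5\right) = 260$)
$\sqrt{s{\left(2 \right)} - 28281} = \sqrt{260 - 28281} = \sqrt{-28021} = i \sqrt{28021}$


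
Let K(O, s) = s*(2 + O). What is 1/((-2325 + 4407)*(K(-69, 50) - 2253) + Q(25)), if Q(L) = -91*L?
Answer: -1/11667721 ≈ -8.5707e-8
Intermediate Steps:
1/((-2325 + 4407)*(K(-69, 50) - 2253) + Q(25)) = 1/((-2325 + 4407)*(50*(2 - 69) - 2253) - 91*25) = 1/(2082*(50*(-67) - 2253) - 2275) = 1/(2082*(-3350 - 2253) - 2275) = 1/(2082*(-5603) - 2275) = 1/(-11665446 - 2275) = 1/(-11667721) = -1/11667721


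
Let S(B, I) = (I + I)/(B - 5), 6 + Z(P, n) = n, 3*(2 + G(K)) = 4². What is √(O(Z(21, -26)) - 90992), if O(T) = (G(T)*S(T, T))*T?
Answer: 4*I*√70211607/111 ≈ 301.95*I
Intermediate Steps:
G(K) = 10/3 (G(K) = -2 + (⅓)*4² = -2 + (⅓)*16 = -2 + 16/3 = 10/3)
Z(P, n) = -6 + n
S(B, I) = 2*I/(-5 + B) (S(B, I) = (2*I)/(-5 + B) = 2*I/(-5 + B))
O(T) = 20*T²/(3*(-5 + T)) (O(T) = (10*(2*T/(-5 + T))/3)*T = (20*T/(3*(-5 + T)))*T = 20*T²/(3*(-5 + T)))
√(O(Z(21, -26)) - 90992) = √(20*(-6 - 26)²/(3*(-5 + (-6 - 26))) - 90992) = √((20/3)*(-32)²/(-5 - 32) - 90992) = √((20/3)*1024/(-37) - 90992) = √((20/3)*1024*(-1/37) - 90992) = √(-20480/111 - 90992) = √(-10120592/111) = 4*I*√70211607/111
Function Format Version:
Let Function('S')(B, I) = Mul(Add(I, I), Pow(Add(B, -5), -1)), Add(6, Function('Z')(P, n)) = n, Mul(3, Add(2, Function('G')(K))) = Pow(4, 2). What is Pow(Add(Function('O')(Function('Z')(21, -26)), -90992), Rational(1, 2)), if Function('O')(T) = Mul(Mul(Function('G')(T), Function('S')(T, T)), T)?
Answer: Mul(Rational(4, 111), I, Pow(70211607, Rational(1, 2))) ≈ Mul(301.95, I)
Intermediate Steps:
Function('G')(K) = Rational(10, 3) (Function('G')(K) = Add(-2, Mul(Rational(1, 3), Pow(4, 2))) = Add(-2, Mul(Rational(1, 3), 16)) = Add(-2, Rational(16, 3)) = Rational(10, 3))
Function('Z')(P, n) = Add(-6, n)
Function('S')(B, I) = Mul(2, I, Pow(Add(-5, B), -1)) (Function('S')(B, I) = Mul(Mul(2, I), Pow(Add(-5, B), -1)) = Mul(2, I, Pow(Add(-5, B), -1)))
Function('O')(T) = Mul(Rational(20, 3), Pow(T, 2), Pow(Add(-5, T), -1)) (Function('O')(T) = Mul(Mul(Rational(10, 3), Mul(2, T, Pow(Add(-5, T), -1))), T) = Mul(Mul(Rational(20, 3), T, Pow(Add(-5, T), -1)), T) = Mul(Rational(20, 3), Pow(T, 2), Pow(Add(-5, T), -1)))
Pow(Add(Function('O')(Function('Z')(21, -26)), -90992), Rational(1, 2)) = Pow(Add(Mul(Rational(20, 3), Pow(Add(-6, -26), 2), Pow(Add(-5, Add(-6, -26)), -1)), -90992), Rational(1, 2)) = Pow(Add(Mul(Rational(20, 3), Pow(-32, 2), Pow(Add(-5, -32), -1)), -90992), Rational(1, 2)) = Pow(Add(Mul(Rational(20, 3), 1024, Pow(-37, -1)), -90992), Rational(1, 2)) = Pow(Add(Mul(Rational(20, 3), 1024, Rational(-1, 37)), -90992), Rational(1, 2)) = Pow(Add(Rational(-20480, 111), -90992), Rational(1, 2)) = Pow(Rational(-10120592, 111), Rational(1, 2)) = Mul(Rational(4, 111), I, Pow(70211607, Rational(1, 2)))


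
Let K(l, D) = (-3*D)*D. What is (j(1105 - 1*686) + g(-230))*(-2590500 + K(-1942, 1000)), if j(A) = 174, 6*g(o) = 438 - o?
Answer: -1595156000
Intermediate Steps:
g(o) = 73 - o/6 (g(o) = (438 - o)/6 = 73 - o/6)
K(l, D) = -3*D²
(j(1105 - 1*686) + g(-230))*(-2590500 + K(-1942, 1000)) = (174 + (73 - ⅙*(-230)))*(-2590500 - 3*1000²) = (174 + (73 + 115/3))*(-2590500 - 3*1000000) = (174 + 334/3)*(-2590500 - 3000000) = (856/3)*(-5590500) = -1595156000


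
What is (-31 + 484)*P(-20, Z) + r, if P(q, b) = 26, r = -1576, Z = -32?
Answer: 10202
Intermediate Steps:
(-31 + 484)*P(-20, Z) + r = (-31 + 484)*26 - 1576 = 453*26 - 1576 = 11778 - 1576 = 10202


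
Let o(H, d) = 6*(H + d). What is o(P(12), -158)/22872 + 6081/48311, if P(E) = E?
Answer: 8063683/92080766 ≈ 0.087572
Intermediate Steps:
o(H, d) = 6*H + 6*d
o(P(12), -158)/22872 + 6081/48311 = (6*12 + 6*(-158))/22872 + 6081/48311 = (72 - 948)*(1/22872) + 6081*(1/48311) = -876*1/22872 + 6081/48311 = -73/1906 + 6081/48311 = 8063683/92080766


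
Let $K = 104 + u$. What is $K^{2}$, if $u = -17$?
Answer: $7569$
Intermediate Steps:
$K = 87$ ($K = 104 - 17 = 87$)
$K^{2} = 87^{2} = 7569$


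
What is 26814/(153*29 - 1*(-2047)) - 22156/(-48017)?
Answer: 715593671/155671114 ≈ 4.5968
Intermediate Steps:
26814/(153*29 - 1*(-2047)) - 22156/(-48017) = 26814/(4437 + 2047) - 22156*(-1/48017) = 26814/6484 + 22156/48017 = 26814*(1/6484) + 22156/48017 = 13407/3242 + 22156/48017 = 715593671/155671114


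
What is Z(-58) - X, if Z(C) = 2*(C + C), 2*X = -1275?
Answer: 811/2 ≈ 405.50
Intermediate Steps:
X = -1275/2 (X = (1/2)*(-1275) = -1275/2 ≈ -637.50)
Z(C) = 4*C (Z(C) = 2*(2*C) = 4*C)
Z(-58) - X = 4*(-58) - 1*(-1275/2) = -232 + 1275/2 = 811/2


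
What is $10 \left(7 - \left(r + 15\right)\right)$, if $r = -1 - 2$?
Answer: $-50$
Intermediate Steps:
$r = -3$
$10 \left(7 - \left(r + 15\right)\right) = 10 \left(7 - \left(-3 + 15\right)\right) = 10 \left(7 - 12\right) = 10 \left(-5\right) = -50$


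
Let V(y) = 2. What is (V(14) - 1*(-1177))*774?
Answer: 912546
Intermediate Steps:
(V(14) - 1*(-1177))*774 = (2 - 1*(-1177))*774 = (2 + 1177)*774 = 1179*774 = 912546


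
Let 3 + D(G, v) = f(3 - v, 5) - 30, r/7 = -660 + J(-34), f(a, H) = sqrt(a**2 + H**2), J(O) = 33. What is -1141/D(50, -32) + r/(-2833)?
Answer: -15137760/65159 - 4075*sqrt(2)/23 ≈ -482.88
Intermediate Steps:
f(a, H) = sqrt(H**2 + a**2)
r = -4389 (r = 7*(-660 + 33) = 7*(-627) = -4389)
D(G, v) = -33 + sqrt(25 + (3 - v)**2) (D(G, v) = -3 + (sqrt(5**2 + (3 - v)**2) - 30) = -3 + (sqrt(25 + (3 - v)**2) - 30) = -3 + (-30 + sqrt(25 + (3 - v)**2)) = -33 + sqrt(25 + (3 - v)**2))
-1141/D(50, -32) + r/(-2833) = -1141/(-33 + sqrt(25 + (-3 - 32)**2)) - 4389/(-2833) = -1141/(-33 + sqrt(25 + (-35)**2)) - 4389*(-1/2833) = -1141/(-33 + sqrt(25 + 1225)) + 4389/2833 = -1141/(-33 + sqrt(1250)) + 4389/2833 = -1141/(-33 + 25*sqrt(2)) + 4389/2833 = 4389/2833 - 1141/(-33 + 25*sqrt(2))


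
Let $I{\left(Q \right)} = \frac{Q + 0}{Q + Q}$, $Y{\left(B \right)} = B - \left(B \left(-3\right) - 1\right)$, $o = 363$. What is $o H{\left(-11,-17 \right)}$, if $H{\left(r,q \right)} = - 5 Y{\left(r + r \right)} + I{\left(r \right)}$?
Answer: $\frac{316173}{2} \approx 1.5809 \cdot 10^{5}$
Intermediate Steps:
$Y{\left(B \right)} = 1 + 4 B$ ($Y{\left(B \right)} = B - \left(- 3 B - 1\right) = B - \left(-1 - 3 B\right) = B + \left(1 + 3 B\right) = 1 + 4 B$)
$I{\left(Q \right)} = \frac{1}{2}$ ($I{\left(Q \right)} = \frac{Q}{2 Q} = Q \frac{1}{2 Q} = \frac{1}{2}$)
$H{\left(r,q \right)} = - \frac{9}{2} - 40 r$ ($H{\left(r,q \right)} = - 5 \left(1 + 4 \left(r + r\right)\right) + \frac{1}{2} = - 5 \left(1 + 4 \cdot 2 r\right) + \frac{1}{2} = - 5 \left(1 + 8 r\right) + \frac{1}{2} = \left(-5 - 40 r\right) + \frac{1}{2} = - \frac{9}{2} - 40 r$)
$o H{\left(-11,-17 \right)} = 363 \left(- \frac{9}{2} - -440\right) = 363 \left(- \frac{9}{2} + 440\right) = 363 \cdot \frac{871}{2} = \frac{316173}{2}$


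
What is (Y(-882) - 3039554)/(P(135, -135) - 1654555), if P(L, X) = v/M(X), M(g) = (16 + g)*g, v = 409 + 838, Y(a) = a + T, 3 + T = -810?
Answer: 48857665185/26580424828 ≈ 1.8381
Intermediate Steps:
T = -813 (T = -3 - 810 = -813)
Y(a) = -813 + a (Y(a) = a - 813 = -813 + a)
v = 1247
M(g) = g*(16 + g)
P(L, X) = 1247/(X*(16 + X)) (P(L, X) = 1247/((X*(16 + X))) = 1247*(1/(X*(16 + X))) = 1247/(X*(16 + X)))
(Y(-882) - 3039554)/(P(135, -135) - 1654555) = ((-813 - 882) - 3039554)/(1247/(-135*(16 - 135)) - 1654555) = (-1695 - 3039554)/(1247*(-1/135)/(-119) - 1654555) = -3041249/(1247*(-1/135)*(-1/119) - 1654555) = -3041249/(1247/16065 - 1654555) = -3041249/(-26580424828/16065) = -3041249*(-16065/26580424828) = 48857665185/26580424828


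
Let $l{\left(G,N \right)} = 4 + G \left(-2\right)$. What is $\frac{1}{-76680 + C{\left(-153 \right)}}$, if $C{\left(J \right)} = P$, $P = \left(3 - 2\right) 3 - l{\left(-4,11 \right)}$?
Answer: $- \frac{1}{76689} \approx -1.304 \cdot 10^{-5}$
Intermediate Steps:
$l{\left(G,N \right)} = 4 - 2 G$
$P = -9$ ($P = \left(3 - 2\right) 3 - \left(4 - -8\right) = 1 \cdot 3 - \left(4 + 8\right) = 3 - 12 = -9$)
$C{\left(J \right)} = -9$
$\frac{1}{-76680 + C{\left(-153 \right)}} = \frac{1}{-76680 - 9} = \frac{1}{-76689} = - \frac{1}{76689}$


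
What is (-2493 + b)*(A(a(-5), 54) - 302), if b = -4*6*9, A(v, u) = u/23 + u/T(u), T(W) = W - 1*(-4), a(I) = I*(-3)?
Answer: 539760123/667 ≈ 8.0924e+5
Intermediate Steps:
a(I) = -3*I
T(W) = 4 + W (T(W) = W + 4 = 4 + W)
A(v, u) = u/23 + u/(4 + u)
b = -216 (b = -24*9 = -216)
(-2493 + b)*(A(a(-5), 54) - 302) = (-2493 - 216)*((1/23)*54*(27 + 54)/(4 + 54) - 302) = -2709*((1/23)*54*81/58 - 302) = -2709*((1/23)*54*(1/58)*81 - 302) = -2709*(2187/667 - 302) = -2709*(-199247/667) = 539760123/667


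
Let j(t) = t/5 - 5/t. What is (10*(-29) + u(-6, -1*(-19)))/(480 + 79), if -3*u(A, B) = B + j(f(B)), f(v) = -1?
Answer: -4469/8385 ≈ -0.53298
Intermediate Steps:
j(t) = -5/t + t/5 (j(t) = t*(⅕) - 5/t = t/5 - 5/t = -5/t + t/5)
u(A, B) = -8/5 - B/3 (u(A, B) = -(B + (-5/(-1) + (⅕)*(-1)))/3 = -(B + (-5*(-1) - ⅕))/3 = -(B + (5 - ⅕))/3 = -(B + 24/5)/3 = -(24/5 + B)/3 = -8/5 - B/3)
(10*(-29) + u(-6, -1*(-19)))/(480 + 79) = (10*(-29) + (-8/5 - (-1)*(-19)/3))/(480 + 79) = (-290 + (-8/5 - ⅓*19))/559 = (-290 + (-8/5 - 19/3))*(1/559) = (-290 - 119/15)*(1/559) = -4469/15*1/559 = -4469/8385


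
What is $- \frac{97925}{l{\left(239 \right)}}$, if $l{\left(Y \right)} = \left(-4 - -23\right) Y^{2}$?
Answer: $- \frac{97925}{1085299} \approx -0.090229$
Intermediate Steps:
$l{\left(Y \right)} = 19 Y^{2}$ ($l{\left(Y \right)} = \left(-4 + 23\right) Y^{2} = 19 Y^{2}$)
$- \frac{97925}{l{\left(239 \right)}} = - \frac{97925}{19 \cdot 239^{2}} = - \frac{97925}{19 \cdot 57121} = - \frac{97925}{1085299}$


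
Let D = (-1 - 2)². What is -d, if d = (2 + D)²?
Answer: -121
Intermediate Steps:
D = 9 (D = (-3)² = 9)
d = 121 (d = (2 + 9)² = 11² = 121)
-d = -1*121 = -121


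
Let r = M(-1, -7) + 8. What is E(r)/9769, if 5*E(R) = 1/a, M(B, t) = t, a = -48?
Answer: -1/2344560 ≈ -4.2652e-7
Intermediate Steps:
r = 1 (r = -7 + 8 = 1)
E(R) = -1/240 (E(R) = (1/5)/(-48) = (1/5)*(-1/48) = -1/240)
E(r)/9769 = -1/240/9769 = -1/240*1/9769 = -1/2344560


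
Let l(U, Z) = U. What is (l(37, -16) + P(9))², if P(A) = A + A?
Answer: 3025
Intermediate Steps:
P(A) = 2*A
(l(37, -16) + P(9))² = (37 + 2*9)² = (37 + 18)² = 55² = 3025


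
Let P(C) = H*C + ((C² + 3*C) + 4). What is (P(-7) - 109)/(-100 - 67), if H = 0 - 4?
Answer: 49/167 ≈ 0.29341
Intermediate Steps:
H = -4
P(C) = 4 + C² - C (P(C) = -4*C + ((C² + 3*C) + 4) = -4*C + (4 + C² + 3*C) = 4 + C² - C)
(P(-7) - 109)/(-100 - 67) = ((4 + (-7)² - 1*(-7)) - 109)/(-100 - 67) = ((4 + 49 + 7) - 109)/(-167) = -(60 - 109)/167 = -1/167*(-49) = 49/167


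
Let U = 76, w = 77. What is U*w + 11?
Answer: 5863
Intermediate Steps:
U*w + 11 = 76*77 + 11 = 5852 + 11 = 5863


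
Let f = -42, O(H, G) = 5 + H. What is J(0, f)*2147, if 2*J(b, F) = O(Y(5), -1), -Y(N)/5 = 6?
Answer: -53675/2 ≈ -26838.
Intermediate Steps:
Y(N) = -30 (Y(N) = -5*6 = -30)
J(b, F) = -25/2 (J(b, F) = (5 - 30)/2 = (½)*(-25) = -25/2)
J(0, f)*2147 = -25/2*2147 = -53675/2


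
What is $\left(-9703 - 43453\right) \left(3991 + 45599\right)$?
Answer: $-2636006040$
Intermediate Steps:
$\left(-9703 - 43453\right) \left(3991 + 45599\right) = \left(-53156\right) 49590 = -2636006040$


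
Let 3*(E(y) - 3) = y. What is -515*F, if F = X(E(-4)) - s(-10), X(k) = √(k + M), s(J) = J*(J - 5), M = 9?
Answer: 77250 - 2060*√6/3 ≈ 75568.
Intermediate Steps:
E(y) = 3 + y/3
s(J) = J*(-5 + J)
X(k) = √(9 + k) (X(k) = √(k + 9) = √(9 + k))
F = -150 + 4*√6/3 (F = √(9 + (3 + (⅓)*(-4))) - (-10)*(-5 - 10) = √(9 + (3 - 4/3)) - (-10)*(-15) = √(9 + 5/3) - 1*150 = √(32/3) - 150 = 4*√6/3 - 150 = -150 + 4*√6/3 ≈ -146.73)
-515*F = -515*(-150 + 4*√6/3) = 77250 - 2060*√6/3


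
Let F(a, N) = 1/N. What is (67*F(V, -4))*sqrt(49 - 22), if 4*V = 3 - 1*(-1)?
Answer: -201*sqrt(3)/4 ≈ -87.036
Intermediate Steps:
V = 1 (V = (3 - 1*(-1))/4 = (3 + 1)/4 = (1/4)*4 = 1)
(67*F(V, -4))*sqrt(49 - 22) = (67/(-4))*sqrt(49 - 22) = (67*(-1/4))*sqrt(27) = -201*sqrt(3)/4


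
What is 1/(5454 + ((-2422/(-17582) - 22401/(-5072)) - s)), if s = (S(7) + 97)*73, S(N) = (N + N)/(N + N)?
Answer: -44587952/75596449017 ≈ -0.00058981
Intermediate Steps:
S(N) = 1 (S(N) = (2*N)/((2*N)) = (2*N)*(1/(2*N)) = 1)
s = 7154 (s = (1 + 97)*73 = 98*73 = 7154)
1/(5454 + ((-2422/(-17582) - 22401/(-5072)) - s)) = 1/(5454 + ((-2422/(-17582) - 22401/(-5072)) - 1*7154)) = 1/(5454 + ((-2422*(-1/17582) - 22401*(-1/5072)) - 7154)) = 1/(5454 + ((1211/8791 + 22401/5072) - 7154)) = 1/(5454 + (203069383/44587952 - 7154)) = 1/(5454 - 318779139225/44587952) = 1/(-75596449017/44587952) = -44587952/75596449017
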